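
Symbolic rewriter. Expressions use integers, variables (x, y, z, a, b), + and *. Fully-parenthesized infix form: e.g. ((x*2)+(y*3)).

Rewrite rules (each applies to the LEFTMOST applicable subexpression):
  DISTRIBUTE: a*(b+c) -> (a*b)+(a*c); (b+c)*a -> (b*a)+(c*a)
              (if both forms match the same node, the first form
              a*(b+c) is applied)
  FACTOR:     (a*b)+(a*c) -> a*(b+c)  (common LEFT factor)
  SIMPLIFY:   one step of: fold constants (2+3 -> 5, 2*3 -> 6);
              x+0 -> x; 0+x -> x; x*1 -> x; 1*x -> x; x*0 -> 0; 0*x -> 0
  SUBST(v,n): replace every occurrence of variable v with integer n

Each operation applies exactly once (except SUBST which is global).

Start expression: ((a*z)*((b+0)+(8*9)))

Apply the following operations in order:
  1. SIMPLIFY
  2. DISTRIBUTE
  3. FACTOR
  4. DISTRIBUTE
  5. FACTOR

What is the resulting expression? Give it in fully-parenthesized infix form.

Answer: ((a*z)*(b+(8*9)))

Derivation:
Start: ((a*z)*((b+0)+(8*9)))
Apply SIMPLIFY at RL (target: (b+0)): ((a*z)*((b+0)+(8*9))) -> ((a*z)*(b+(8*9)))
Apply DISTRIBUTE at root (target: ((a*z)*(b+(8*9)))): ((a*z)*(b+(8*9))) -> (((a*z)*b)+((a*z)*(8*9)))
Apply FACTOR at root (target: (((a*z)*b)+((a*z)*(8*9)))): (((a*z)*b)+((a*z)*(8*9))) -> ((a*z)*(b+(8*9)))
Apply DISTRIBUTE at root (target: ((a*z)*(b+(8*9)))): ((a*z)*(b+(8*9))) -> (((a*z)*b)+((a*z)*(8*9)))
Apply FACTOR at root (target: (((a*z)*b)+((a*z)*(8*9)))): (((a*z)*b)+((a*z)*(8*9))) -> ((a*z)*(b+(8*9)))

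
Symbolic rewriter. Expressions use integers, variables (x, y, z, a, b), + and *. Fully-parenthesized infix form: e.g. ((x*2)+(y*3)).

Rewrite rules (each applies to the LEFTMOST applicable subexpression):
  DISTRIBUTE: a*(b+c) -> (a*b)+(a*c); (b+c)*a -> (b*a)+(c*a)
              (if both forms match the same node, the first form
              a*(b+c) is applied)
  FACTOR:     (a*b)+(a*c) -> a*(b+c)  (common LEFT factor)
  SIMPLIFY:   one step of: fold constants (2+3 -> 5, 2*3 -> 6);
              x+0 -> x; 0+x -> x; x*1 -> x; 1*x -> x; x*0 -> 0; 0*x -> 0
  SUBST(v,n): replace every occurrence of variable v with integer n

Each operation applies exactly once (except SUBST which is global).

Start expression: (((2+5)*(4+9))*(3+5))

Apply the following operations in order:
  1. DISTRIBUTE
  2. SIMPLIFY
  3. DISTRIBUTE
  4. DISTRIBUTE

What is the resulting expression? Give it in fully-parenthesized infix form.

Start: (((2+5)*(4+9))*(3+5))
Apply DISTRIBUTE at root (target: (((2+5)*(4+9))*(3+5))): (((2+5)*(4+9))*(3+5)) -> ((((2+5)*(4+9))*3)+(((2+5)*(4+9))*5))
Apply SIMPLIFY at LLL (target: (2+5)): ((((2+5)*(4+9))*3)+(((2+5)*(4+9))*5)) -> (((7*(4+9))*3)+(((2+5)*(4+9))*5))
Apply DISTRIBUTE at LL (target: (7*(4+9))): (((7*(4+9))*3)+(((2+5)*(4+9))*5)) -> ((((7*4)+(7*9))*3)+(((2+5)*(4+9))*5))
Apply DISTRIBUTE at L (target: (((7*4)+(7*9))*3)): ((((7*4)+(7*9))*3)+(((2+5)*(4+9))*5)) -> ((((7*4)*3)+((7*9)*3))+(((2+5)*(4+9))*5))

Answer: ((((7*4)*3)+((7*9)*3))+(((2+5)*(4+9))*5))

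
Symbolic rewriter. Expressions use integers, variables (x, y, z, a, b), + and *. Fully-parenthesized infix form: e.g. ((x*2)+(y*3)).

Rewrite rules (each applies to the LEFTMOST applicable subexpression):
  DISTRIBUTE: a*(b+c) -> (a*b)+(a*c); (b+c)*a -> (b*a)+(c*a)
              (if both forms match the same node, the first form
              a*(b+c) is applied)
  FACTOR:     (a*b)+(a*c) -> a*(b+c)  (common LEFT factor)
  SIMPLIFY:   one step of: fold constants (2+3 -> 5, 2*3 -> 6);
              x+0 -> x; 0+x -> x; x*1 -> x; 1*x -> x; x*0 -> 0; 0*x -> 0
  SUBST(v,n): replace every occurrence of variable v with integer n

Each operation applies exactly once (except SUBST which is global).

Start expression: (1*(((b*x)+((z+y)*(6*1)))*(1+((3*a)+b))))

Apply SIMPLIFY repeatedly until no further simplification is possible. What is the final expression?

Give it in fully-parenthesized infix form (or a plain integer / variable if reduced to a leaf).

Start: (1*(((b*x)+((z+y)*(6*1)))*(1+((3*a)+b))))
Step 1: at root: (1*(((b*x)+((z+y)*(6*1)))*(1+((3*a)+b)))) -> (((b*x)+((z+y)*(6*1)))*(1+((3*a)+b))); overall: (1*(((b*x)+((z+y)*(6*1)))*(1+((3*a)+b)))) -> (((b*x)+((z+y)*(6*1)))*(1+((3*a)+b)))
Step 2: at LRR: (6*1) -> 6; overall: (((b*x)+((z+y)*(6*1)))*(1+((3*a)+b))) -> (((b*x)+((z+y)*6))*(1+((3*a)+b)))
Fixed point: (((b*x)+((z+y)*6))*(1+((3*a)+b)))

Answer: (((b*x)+((z+y)*6))*(1+((3*a)+b)))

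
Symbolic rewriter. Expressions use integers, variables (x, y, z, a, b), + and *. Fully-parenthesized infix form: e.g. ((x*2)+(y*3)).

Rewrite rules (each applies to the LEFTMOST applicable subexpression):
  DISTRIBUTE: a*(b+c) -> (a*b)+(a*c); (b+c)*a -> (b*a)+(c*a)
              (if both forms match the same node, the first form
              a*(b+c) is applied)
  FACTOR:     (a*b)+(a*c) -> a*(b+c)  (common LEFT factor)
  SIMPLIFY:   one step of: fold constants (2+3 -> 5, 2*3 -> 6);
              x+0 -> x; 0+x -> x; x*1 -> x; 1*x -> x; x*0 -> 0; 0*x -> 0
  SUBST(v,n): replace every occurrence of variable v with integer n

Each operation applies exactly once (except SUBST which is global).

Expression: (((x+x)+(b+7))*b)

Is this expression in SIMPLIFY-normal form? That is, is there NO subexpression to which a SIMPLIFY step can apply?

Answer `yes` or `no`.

Answer: yes

Derivation:
Expression: (((x+x)+(b+7))*b)
Scanning for simplifiable subexpressions (pre-order)...
  at root: (((x+x)+(b+7))*b) (not simplifiable)
  at L: ((x+x)+(b+7)) (not simplifiable)
  at LL: (x+x) (not simplifiable)
  at LR: (b+7) (not simplifiable)
Result: no simplifiable subexpression found -> normal form.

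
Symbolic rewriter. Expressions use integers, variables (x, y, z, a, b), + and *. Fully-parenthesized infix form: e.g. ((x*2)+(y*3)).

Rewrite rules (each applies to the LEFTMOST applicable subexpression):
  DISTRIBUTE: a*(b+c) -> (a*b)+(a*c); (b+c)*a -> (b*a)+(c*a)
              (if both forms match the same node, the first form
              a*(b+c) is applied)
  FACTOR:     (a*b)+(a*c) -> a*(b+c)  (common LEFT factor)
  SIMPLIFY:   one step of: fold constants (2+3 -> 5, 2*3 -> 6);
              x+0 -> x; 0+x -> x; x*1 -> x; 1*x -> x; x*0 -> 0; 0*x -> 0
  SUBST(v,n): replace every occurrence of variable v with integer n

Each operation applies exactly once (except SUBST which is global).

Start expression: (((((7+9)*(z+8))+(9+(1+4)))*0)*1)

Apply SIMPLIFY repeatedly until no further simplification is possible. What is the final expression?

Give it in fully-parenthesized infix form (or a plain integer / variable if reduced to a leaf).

Start: (((((7+9)*(z+8))+(9+(1+4)))*0)*1)
Step 1: at root: (((((7+9)*(z+8))+(9+(1+4)))*0)*1) -> ((((7+9)*(z+8))+(9+(1+4)))*0); overall: (((((7+9)*(z+8))+(9+(1+4)))*0)*1) -> ((((7+9)*(z+8))+(9+(1+4)))*0)
Step 2: at root: ((((7+9)*(z+8))+(9+(1+4)))*0) -> 0; overall: ((((7+9)*(z+8))+(9+(1+4)))*0) -> 0
Fixed point: 0

Answer: 0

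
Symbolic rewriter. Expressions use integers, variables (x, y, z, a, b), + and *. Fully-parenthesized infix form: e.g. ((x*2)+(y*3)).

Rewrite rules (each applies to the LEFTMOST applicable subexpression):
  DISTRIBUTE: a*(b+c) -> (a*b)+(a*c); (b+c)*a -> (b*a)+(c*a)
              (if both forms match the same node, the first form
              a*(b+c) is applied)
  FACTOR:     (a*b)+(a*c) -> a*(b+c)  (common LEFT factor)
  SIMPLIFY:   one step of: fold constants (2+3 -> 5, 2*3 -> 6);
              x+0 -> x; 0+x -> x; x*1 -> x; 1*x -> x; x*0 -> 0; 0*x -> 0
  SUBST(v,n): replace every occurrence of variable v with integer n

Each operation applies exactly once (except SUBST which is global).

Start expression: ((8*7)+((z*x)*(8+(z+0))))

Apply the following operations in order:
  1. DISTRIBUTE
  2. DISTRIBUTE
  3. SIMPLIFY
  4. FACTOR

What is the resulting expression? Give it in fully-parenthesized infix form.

Start: ((8*7)+((z*x)*(8+(z+0))))
Apply DISTRIBUTE at R (target: ((z*x)*(8+(z+0)))): ((8*7)+((z*x)*(8+(z+0)))) -> ((8*7)+(((z*x)*8)+((z*x)*(z+0))))
Apply DISTRIBUTE at RR (target: ((z*x)*(z+0))): ((8*7)+(((z*x)*8)+((z*x)*(z+0)))) -> ((8*7)+(((z*x)*8)+(((z*x)*z)+((z*x)*0))))
Apply SIMPLIFY at L (target: (8*7)): ((8*7)+(((z*x)*8)+(((z*x)*z)+((z*x)*0)))) -> (56+(((z*x)*8)+(((z*x)*z)+((z*x)*0))))
Apply FACTOR at RR (target: (((z*x)*z)+((z*x)*0))): (56+(((z*x)*8)+(((z*x)*z)+((z*x)*0)))) -> (56+(((z*x)*8)+((z*x)*(z+0))))

Answer: (56+(((z*x)*8)+((z*x)*(z+0))))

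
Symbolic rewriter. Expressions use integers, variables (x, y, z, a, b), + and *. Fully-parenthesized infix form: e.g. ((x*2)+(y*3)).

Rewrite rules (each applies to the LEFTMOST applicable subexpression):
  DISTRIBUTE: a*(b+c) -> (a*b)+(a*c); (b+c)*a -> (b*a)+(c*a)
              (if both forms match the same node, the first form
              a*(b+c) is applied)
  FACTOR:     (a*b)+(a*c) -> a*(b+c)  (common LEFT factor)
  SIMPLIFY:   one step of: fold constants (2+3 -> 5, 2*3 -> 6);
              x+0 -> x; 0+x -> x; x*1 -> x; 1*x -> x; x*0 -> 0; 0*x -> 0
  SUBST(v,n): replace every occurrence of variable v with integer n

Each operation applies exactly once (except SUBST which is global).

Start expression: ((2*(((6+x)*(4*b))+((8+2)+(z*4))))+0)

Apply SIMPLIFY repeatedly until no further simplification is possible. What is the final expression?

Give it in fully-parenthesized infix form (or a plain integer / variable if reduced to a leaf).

Start: ((2*(((6+x)*(4*b))+((8+2)+(z*4))))+0)
Step 1: at root: ((2*(((6+x)*(4*b))+((8+2)+(z*4))))+0) -> (2*(((6+x)*(4*b))+((8+2)+(z*4)))); overall: ((2*(((6+x)*(4*b))+((8+2)+(z*4))))+0) -> (2*(((6+x)*(4*b))+((8+2)+(z*4))))
Step 2: at RRL: (8+2) -> 10; overall: (2*(((6+x)*(4*b))+((8+2)+(z*4)))) -> (2*(((6+x)*(4*b))+(10+(z*4))))
Fixed point: (2*(((6+x)*(4*b))+(10+(z*4))))

Answer: (2*(((6+x)*(4*b))+(10+(z*4))))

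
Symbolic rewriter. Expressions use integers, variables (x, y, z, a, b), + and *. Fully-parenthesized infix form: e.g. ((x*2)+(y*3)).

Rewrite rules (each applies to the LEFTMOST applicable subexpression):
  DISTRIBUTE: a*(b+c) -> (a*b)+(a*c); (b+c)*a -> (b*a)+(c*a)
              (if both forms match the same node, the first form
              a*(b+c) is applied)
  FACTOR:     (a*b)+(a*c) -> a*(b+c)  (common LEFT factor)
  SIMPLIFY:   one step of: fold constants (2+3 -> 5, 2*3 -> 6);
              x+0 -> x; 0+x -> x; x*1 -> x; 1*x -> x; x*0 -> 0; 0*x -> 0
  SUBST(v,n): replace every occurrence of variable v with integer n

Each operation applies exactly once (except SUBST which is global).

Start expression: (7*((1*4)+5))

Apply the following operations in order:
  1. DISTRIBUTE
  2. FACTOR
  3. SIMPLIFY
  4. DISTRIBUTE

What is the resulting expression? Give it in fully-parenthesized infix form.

Start: (7*((1*4)+5))
Apply DISTRIBUTE at root (target: (7*((1*4)+5))): (7*((1*4)+5)) -> ((7*(1*4))+(7*5))
Apply FACTOR at root (target: ((7*(1*4))+(7*5))): ((7*(1*4))+(7*5)) -> (7*((1*4)+5))
Apply SIMPLIFY at RL (target: (1*4)): (7*((1*4)+5)) -> (7*(4+5))
Apply DISTRIBUTE at root (target: (7*(4+5))): (7*(4+5)) -> ((7*4)+(7*5))

Answer: ((7*4)+(7*5))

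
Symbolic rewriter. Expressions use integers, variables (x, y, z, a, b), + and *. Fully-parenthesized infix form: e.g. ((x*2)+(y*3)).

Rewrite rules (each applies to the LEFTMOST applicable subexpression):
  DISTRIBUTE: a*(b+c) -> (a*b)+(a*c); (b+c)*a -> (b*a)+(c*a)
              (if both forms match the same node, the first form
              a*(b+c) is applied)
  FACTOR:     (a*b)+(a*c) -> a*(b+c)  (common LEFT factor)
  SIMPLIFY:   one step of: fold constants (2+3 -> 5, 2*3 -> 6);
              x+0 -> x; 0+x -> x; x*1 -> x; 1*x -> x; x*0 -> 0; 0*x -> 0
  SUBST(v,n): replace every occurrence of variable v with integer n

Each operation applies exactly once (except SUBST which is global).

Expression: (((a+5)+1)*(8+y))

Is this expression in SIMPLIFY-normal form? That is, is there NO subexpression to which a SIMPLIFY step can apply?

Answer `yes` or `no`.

Expression: (((a+5)+1)*(8+y))
Scanning for simplifiable subexpressions (pre-order)...
  at root: (((a+5)+1)*(8+y)) (not simplifiable)
  at L: ((a+5)+1) (not simplifiable)
  at LL: (a+5) (not simplifiable)
  at R: (8+y) (not simplifiable)
Result: no simplifiable subexpression found -> normal form.

Answer: yes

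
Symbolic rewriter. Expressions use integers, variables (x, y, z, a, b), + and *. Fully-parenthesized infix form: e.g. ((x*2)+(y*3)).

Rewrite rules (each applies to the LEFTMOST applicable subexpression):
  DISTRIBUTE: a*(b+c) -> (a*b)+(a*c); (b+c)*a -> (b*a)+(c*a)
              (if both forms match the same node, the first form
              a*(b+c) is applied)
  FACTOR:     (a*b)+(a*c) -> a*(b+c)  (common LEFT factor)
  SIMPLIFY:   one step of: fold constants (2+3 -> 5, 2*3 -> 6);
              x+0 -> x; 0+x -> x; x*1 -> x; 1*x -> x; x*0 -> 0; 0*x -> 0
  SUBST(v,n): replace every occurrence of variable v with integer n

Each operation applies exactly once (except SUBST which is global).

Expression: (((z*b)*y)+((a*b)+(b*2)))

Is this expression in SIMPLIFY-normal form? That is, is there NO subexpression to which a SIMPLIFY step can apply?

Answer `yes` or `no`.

Answer: yes

Derivation:
Expression: (((z*b)*y)+((a*b)+(b*2)))
Scanning for simplifiable subexpressions (pre-order)...
  at root: (((z*b)*y)+((a*b)+(b*2))) (not simplifiable)
  at L: ((z*b)*y) (not simplifiable)
  at LL: (z*b) (not simplifiable)
  at R: ((a*b)+(b*2)) (not simplifiable)
  at RL: (a*b) (not simplifiable)
  at RR: (b*2) (not simplifiable)
Result: no simplifiable subexpression found -> normal form.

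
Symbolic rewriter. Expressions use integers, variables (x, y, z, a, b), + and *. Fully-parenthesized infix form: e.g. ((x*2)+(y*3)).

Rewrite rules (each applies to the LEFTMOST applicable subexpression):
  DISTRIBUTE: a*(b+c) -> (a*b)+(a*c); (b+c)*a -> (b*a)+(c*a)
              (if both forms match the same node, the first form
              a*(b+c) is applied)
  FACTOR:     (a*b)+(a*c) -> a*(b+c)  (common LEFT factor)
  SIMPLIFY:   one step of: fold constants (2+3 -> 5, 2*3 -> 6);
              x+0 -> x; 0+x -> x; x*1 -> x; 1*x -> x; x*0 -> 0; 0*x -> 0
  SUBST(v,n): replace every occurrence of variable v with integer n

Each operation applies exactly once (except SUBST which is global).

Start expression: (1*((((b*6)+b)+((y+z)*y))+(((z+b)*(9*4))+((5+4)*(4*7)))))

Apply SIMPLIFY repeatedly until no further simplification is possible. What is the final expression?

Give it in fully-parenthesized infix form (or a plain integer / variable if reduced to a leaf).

Start: (1*((((b*6)+b)+((y+z)*y))+(((z+b)*(9*4))+((5+4)*(4*7)))))
Step 1: at root: (1*((((b*6)+b)+((y+z)*y))+(((z+b)*(9*4))+((5+4)*(4*7))))) -> ((((b*6)+b)+((y+z)*y))+(((z+b)*(9*4))+((5+4)*(4*7)))); overall: (1*((((b*6)+b)+((y+z)*y))+(((z+b)*(9*4))+((5+4)*(4*7))))) -> ((((b*6)+b)+((y+z)*y))+(((z+b)*(9*4))+((5+4)*(4*7))))
Step 2: at RLR: (9*4) -> 36; overall: ((((b*6)+b)+((y+z)*y))+(((z+b)*(9*4))+((5+4)*(4*7)))) -> ((((b*6)+b)+((y+z)*y))+(((z+b)*36)+((5+4)*(4*7))))
Step 3: at RRL: (5+4) -> 9; overall: ((((b*6)+b)+((y+z)*y))+(((z+b)*36)+((5+4)*(4*7)))) -> ((((b*6)+b)+((y+z)*y))+(((z+b)*36)+(9*(4*7))))
Step 4: at RRR: (4*7) -> 28; overall: ((((b*6)+b)+((y+z)*y))+(((z+b)*36)+(9*(4*7)))) -> ((((b*6)+b)+((y+z)*y))+(((z+b)*36)+(9*28)))
Step 5: at RR: (9*28) -> 252; overall: ((((b*6)+b)+((y+z)*y))+(((z+b)*36)+(9*28))) -> ((((b*6)+b)+((y+z)*y))+(((z+b)*36)+252))
Fixed point: ((((b*6)+b)+((y+z)*y))+(((z+b)*36)+252))

Answer: ((((b*6)+b)+((y+z)*y))+(((z+b)*36)+252))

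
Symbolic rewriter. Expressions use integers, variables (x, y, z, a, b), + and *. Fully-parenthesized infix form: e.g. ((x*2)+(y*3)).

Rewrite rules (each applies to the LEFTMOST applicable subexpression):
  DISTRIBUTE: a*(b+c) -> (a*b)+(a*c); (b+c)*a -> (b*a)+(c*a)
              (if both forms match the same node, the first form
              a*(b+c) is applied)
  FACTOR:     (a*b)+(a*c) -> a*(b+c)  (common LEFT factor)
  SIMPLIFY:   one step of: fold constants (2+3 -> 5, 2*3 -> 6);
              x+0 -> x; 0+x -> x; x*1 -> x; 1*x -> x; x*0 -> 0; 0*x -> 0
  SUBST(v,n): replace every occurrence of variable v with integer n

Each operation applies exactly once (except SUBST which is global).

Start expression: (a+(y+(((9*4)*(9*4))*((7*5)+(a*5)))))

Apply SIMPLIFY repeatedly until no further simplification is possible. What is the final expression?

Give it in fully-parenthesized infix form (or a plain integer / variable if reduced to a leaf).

Start: (a+(y+(((9*4)*(9*4))*((7*5)+(a*5)))))
Step 1: at RRLL: (9*4) -> 36; overall: (a+(y+(((9*4)*(9*4))*((7*5)+(a*5))))) -> (a+(y+((36*(9*4))*((7*5)+(a*5)))))
Step 2: at RRLR: (9*4) -> 36; overall: (a+(y+((36*(9*4))*((7*5)+(a*5))))) -> (a+(y+((36*36)*((7*5)+(a*5)))))
Step 3: at RRL: (36*36) -> 1296; overall: (a+(y+((36*36)*((7*5)+(a*5))))) -> (a+(y+(1296*((7*5)+(a*5)))))
Step 4: at RRRL: (7*5) -> 35; overall: (a+(y+(1296*((7*5)+(a*5))))) -> (a+(y+(1296*(35+(a*5)))))
Fixed point: (a+(y+(1296*(35+(a*5)))))

Answer: (a+(y+(1296*(35+(a*5)))))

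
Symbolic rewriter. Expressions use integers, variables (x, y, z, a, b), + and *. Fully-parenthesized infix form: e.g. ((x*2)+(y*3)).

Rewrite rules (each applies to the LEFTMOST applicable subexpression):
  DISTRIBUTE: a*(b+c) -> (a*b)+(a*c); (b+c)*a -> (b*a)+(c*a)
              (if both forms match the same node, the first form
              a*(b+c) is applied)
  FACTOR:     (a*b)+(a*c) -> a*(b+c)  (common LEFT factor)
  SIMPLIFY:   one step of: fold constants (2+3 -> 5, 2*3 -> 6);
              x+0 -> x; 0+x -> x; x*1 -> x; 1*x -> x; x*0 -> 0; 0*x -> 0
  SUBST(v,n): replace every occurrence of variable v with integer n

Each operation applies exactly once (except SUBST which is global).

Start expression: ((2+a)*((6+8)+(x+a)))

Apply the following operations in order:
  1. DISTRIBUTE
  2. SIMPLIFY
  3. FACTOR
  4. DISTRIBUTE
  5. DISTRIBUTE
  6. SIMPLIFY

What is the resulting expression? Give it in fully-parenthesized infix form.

Answer: ((28+(a*14))+((2+a)*(x+a)))

Derivation:
Start: ((2+a)*((6+8)+(x+a)))
Apply DISTRIBUTE at root (target: ((2+a)*((6+8)+(x+a)))): ((2+a)*((6+8)+(x+a))) -> (((2+a)*(6+8))+((2+a)*(x+a)))
Apply SIMPLIFY at LR (target: (6+8)): (((2+a)*(6+8))+((2+a)*(x+a))) -> (((2+a)*14)+((2+a)*(x+a)))
Apply FACTOR at root (target: (((2+a)*14)+((2+a)*(x+a)))): (((2+a)*14)+((2+a)*(x+a))) -> ((2+a)*(14+(x+a)))
Apply DISTRIBUTE at root (target: ((2+a)*(14+(x+a)))): ((2+a)*(14+(x+a))) -> (((2+a)*14)+((2+a)*(x+a)))
Apply DISTRIBUTE at L (target: ((2+a)*14)): (((2+a)*14)+((2+a)*(x+a))) -> (((2*14)+(a*14))+((2+a)*(x+a)))
Apply SIMPLIFY at LL (target: (2*14)): (((2*14)+(a*14))+((2+a)*(x+a))) -> ((28+(a*14))+((2+a)*(x+a)))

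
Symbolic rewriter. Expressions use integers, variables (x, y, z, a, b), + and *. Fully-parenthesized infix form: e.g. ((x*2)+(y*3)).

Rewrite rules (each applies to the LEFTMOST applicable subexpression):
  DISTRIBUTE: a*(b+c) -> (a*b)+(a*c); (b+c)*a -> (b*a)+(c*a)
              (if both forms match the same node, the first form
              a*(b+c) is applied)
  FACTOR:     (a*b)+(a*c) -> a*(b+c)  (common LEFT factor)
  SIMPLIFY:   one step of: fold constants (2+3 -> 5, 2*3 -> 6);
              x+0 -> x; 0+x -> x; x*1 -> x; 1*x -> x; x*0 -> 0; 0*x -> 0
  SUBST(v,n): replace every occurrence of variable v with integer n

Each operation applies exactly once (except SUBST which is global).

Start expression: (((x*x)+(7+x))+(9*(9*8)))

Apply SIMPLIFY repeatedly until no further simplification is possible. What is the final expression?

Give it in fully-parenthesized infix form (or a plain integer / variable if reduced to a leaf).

Start: (((x*x)+(7+x))+(9*(9*8)))
Step 1: at RR: (9*8) -> 72; overall: (((x*x)+(7+x))+(9*(9*8))) -> (((x*x)+(7+x))+(9*72))
Step 2: at R: (9*72) -> 648; overall: (((x*x)+(7+x))+(9*72)) -> (((x*x)+(7+x))+648)
Fixed point: (((x*x)+(7+x))+648)

Answer: (((x*x)+(7+x))+648)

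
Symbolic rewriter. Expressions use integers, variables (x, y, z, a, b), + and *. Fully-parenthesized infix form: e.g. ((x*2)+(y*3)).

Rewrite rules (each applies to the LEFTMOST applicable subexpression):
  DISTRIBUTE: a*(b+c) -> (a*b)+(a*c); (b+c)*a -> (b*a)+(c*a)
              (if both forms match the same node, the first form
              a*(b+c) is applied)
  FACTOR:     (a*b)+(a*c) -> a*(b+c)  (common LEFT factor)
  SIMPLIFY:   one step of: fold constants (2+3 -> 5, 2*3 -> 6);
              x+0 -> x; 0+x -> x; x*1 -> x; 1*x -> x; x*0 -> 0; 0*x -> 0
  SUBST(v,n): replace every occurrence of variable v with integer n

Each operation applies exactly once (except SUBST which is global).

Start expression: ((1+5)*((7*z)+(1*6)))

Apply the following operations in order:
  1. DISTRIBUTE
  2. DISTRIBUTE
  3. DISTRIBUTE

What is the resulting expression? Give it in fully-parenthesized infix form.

Start: ((1+5)*((7*z)+(1*6)))
Apply DISTRIBUTE at root (target: ((1+5)*((7*z)+(1*6)))): ((1+5)*((7*z)+(1*6))) -> (((1+5)*(7*z))+((1+5)*(1*6)))
Apply DISTRIBUTE at L (target: ((1+5)*(7*z))): (((1+5)*(7*z))+((1+5)*(1*6))) -> (((1*(7*z))+(5*(7*z)))+((1+5)*(1*6)))
Apply DISTRIBUTE at R (target: ((1+5)*(1*6))): (((1*(7*z))+(5*(7*z)))+((1+5)*(1*6))) -> (((1*(7*z))+(5*(7*z)))+((1*(1*6))+(5*(1*6))))

Answer: (((1*(7*z))+(5*(7*z)))+((1*(1*6))+(5*(1*6))))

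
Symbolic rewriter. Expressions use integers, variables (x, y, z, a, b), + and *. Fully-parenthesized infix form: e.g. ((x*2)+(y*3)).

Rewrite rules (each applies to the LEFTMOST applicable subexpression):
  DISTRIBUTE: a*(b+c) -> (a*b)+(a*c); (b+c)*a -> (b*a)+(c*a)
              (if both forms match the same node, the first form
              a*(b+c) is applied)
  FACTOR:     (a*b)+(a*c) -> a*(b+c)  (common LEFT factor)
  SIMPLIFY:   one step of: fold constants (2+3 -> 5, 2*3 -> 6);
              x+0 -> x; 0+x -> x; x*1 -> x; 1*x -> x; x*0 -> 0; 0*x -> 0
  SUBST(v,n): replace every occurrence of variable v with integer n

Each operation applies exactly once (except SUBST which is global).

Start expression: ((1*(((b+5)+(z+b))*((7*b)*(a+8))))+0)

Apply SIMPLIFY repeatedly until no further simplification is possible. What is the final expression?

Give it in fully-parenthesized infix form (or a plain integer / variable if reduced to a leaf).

Answer: (((b+5)+(z+b))*((7*b)*(a+8)))

Derivation:
Start: ((1*(((b+5)+(z+b))*((7*b)*(a+8))))+0)
Step 1: at root: ((1*(((b+5)+(z+b))*((7*b)*(a+8))))+0) -> (1*(((b+5)+(z+b))*((7*b)*(a+8)))); overall: ((1*(((b+5)+(z+b))*((7*b)*(a+8))))+0) -> (1*(((b+5)+(z+b))*((7*b)*(a+8))))
Step 2: at root: (1*(((b+5)+(z+b))*((7*b)*(a+8)))) -> (((b+5)+(z+b))*((7*b)*(a+8))); overall: (1*(((b+5)+(z+b))*((7*b)*(a+8)))) -> (((b+5)+(z+b))*((7*b)*(a+8)))
Fixed point: (((b+5)+(z+b))*((7*b)*(a+8)))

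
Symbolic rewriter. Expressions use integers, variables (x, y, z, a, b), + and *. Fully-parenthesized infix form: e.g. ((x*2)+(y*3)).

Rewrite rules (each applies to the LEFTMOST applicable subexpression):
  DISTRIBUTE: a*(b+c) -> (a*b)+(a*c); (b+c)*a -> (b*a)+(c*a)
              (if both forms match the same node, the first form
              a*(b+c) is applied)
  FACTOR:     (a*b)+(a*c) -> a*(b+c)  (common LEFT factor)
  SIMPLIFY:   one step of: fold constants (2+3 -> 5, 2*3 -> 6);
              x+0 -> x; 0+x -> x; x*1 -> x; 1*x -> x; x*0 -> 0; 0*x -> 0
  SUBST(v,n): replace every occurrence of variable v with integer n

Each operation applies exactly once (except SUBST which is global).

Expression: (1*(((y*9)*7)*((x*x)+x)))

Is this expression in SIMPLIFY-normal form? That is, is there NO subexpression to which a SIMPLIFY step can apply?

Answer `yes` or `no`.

Expression: (1*(((y*9)*7)*((x*x)+x)))
Scanning for simplifiable subexpressions (pre-order)...
  at root: (1*(((y*9)*7)*((x*x)+x))) (SIMPLIFIABLE)
  at R: (((y*9)*7)*((x*x)+x)) (not simplifiable)
  at RL: ((y*9)*7) (not simplifiable)
  at RLL: (y*9) (not simplifiable)
  at RR: ((x*x)+x) (not simplifiable)
  at RRL: (x*x) (not simplifiable)
Found simplifiable subexpr at path root: (1*(((y*9)*7)*((x*x)+x)))
One SIMPLIFY step would give: (((y*9)*7)*((x*x)+x))
-> NOT in normal form.

Answer: no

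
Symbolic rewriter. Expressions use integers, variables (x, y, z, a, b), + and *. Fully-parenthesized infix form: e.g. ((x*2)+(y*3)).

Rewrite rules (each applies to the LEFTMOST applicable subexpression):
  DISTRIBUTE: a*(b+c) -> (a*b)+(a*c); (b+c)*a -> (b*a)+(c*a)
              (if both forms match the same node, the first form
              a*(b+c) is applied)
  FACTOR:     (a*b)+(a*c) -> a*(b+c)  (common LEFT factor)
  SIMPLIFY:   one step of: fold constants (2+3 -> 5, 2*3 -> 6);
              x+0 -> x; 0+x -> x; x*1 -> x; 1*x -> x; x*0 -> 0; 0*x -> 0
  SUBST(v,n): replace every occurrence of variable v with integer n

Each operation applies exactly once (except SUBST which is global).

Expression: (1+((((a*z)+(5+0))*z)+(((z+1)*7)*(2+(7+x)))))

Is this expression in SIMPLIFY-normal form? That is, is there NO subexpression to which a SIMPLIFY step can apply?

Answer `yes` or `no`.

Answer: no

Derivation:
Expression: (1+((((a*z)+(5+0))*z)+(((z+1)*7)*(2+(7+x)))))
Scanning for simplifiable subexpressions (pre-order)...
  at root: (1+((((a*z)+(5+0))*z)+(((z+1)*7)*(2+(7+x))))) (not simplifiable)
  at R: ((((a*z)+(5+0))*z)+(((z+1)*7)*(2+(7+x)))) (not simplifiable)
  at RL: (((a*z)+(5+0))*z) (not simplifiable)
  at RLL: ((a*z)+(5+0)) (not simplifiable)
  at RLLL: (a*z) (not simplifiable)
  at RLLR: (5+0) (SIMPLIFIABLE)
  at RR: (((z+1)*7)*(2+(7+x))) (not simplifiable)
  at RRL: ((z+1)*7) (not simplifiable)
  at RRLL: (z+1) (not simplifiable)
  at RRR: (2+(7+x)) (not simplifiable)
  at RRRR: (7+x) (not simplifiable)
Found simplifiable subexpr at path RLLR: (5+0)
One SIMPLIFY step would give: (1+((((a*z)+5)*z)+(((z+1)*7)*(2+(7+x)))))
-> NOT in normal form.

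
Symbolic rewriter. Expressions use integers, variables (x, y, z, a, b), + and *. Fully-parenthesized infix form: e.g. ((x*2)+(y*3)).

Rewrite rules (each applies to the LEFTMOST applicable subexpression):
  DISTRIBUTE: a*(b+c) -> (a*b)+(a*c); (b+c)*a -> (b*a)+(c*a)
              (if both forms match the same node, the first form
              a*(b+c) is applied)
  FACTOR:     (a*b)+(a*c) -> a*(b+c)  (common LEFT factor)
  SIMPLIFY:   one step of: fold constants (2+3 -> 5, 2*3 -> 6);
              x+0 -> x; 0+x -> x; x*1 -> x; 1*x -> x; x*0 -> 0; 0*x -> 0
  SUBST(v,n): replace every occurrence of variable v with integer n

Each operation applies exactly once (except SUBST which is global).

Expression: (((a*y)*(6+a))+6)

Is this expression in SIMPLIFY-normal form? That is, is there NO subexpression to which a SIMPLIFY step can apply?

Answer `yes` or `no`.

Answer: yes

Derivation:
Expression: (((a*y)*(6+a))+6)
Scanning for simplifiable subexpressions (pre-order)...
  at root: (((a*y)*(6+a))+6) (not simplifiable)
  at L: ((a*y)*(6+a)) (not simplifiable)
  at LL: (a*y) (not simplifiable)
  at LR: (6+a) (not simplifiable)
Result: no simplifiable subexpression found -> normal form.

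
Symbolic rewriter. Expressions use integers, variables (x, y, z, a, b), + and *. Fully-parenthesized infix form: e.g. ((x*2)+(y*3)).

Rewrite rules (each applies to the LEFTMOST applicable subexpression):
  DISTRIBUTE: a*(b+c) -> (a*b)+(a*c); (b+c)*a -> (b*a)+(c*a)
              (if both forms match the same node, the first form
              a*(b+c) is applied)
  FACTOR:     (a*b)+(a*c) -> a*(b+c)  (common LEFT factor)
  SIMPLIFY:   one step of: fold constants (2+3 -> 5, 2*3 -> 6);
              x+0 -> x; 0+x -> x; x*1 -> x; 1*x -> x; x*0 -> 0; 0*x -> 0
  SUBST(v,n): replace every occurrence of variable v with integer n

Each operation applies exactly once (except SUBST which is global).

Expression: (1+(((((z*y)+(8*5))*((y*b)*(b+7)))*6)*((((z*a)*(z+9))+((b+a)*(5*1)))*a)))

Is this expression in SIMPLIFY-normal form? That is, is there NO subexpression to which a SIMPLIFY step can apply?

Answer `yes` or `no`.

Answer: no

Derivation:
Expression: (1+(((((z*y)+(8*5))*((y*b)*(b+7)))*6)*((((z*a)*(z+9))+((b+a)*(5*1)))*a)))
Scanning for simplifiable subexpressions (pre-order)...
  at root: (1+(((((z*y)+(8*5))*((y*b)*(b+7)))*6)*((((z*a)*(z+9))+((b+a)*(5*1)))*a))) (not simplifiable)
  at R: (((((z*y)+(8*5))*((y*b)*(b+7)))*6)*((((z*a)*(z+9))+((b+a)*(5*1)))*a)) (not simplifiable)
  at RL: ((((z*y)+(8*5))*((y*b)*(b+7)))*6) (not simplifiable)
  at RLL: (((z*y)+(8*5))*((y*b)*(b+7))) (not simplifiable)
  at RLLL: ((z*y)+(8*5)) (not simplifiable)
  at RLLLL: (z*y) (not simplifiable)
  at RLLLR: (8*5) (SIMPLIFIABLE)
  at RLLR: ((y*b)*(b+7)) (not simplifiable)
  at RLLRL: (y*b) (not simplifiable)
  at RLLRR: (b+7) (not simplifiable)
  at RR: ((((z*a)*(z+9))+((b+a)*(5*1)))*a) (not simplifiable)
  at RRL: (((z*a)*(z+9))+((b+a)*(5*1))) (not simplifiable)
  at RRLL: ((z*a)*(z+9)) (not simplifiable)
  at RRLLL: (z*a) (not simplifiable)
  at RRLLR: (z+9) (not simplifiable)
  at RRLR: ((b+a)*(5*1)) (not simplifiable)
  at RRLRL: (b+a) (not simplifiable)
  at RRLRR: (5*1) (SIMPLIFIABLE)
Found simplifiable subexpr at path RLLLR: (8*5)
One SIMPLIFY step would give: (1+(((((z*y)+40)*((y*b)*(b+7)))*6)*((((z*a)*(z+9))+((b+a)*(5*1)))*a)))
-> NOT in normal form.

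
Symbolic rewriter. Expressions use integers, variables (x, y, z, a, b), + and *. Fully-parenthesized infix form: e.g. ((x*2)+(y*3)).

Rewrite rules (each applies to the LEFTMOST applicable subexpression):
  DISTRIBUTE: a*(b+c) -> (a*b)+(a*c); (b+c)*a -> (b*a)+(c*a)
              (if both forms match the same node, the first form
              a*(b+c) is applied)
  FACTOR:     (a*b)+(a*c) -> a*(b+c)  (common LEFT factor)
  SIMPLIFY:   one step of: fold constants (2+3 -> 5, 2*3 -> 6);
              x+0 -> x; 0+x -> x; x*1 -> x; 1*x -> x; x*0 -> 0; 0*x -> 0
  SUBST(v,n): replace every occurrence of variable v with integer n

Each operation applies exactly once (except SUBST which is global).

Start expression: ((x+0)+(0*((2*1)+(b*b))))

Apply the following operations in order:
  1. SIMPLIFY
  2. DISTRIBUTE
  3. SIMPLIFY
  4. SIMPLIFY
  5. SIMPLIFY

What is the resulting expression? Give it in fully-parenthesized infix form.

Start: ((x+0)+(0*((2*1)+(b*b))))
Apply SIMPLIFY at L (target: (x+0)): ((x+0)+(0*((2*1)+(b*b)))) -> (x+(0*((2*1)+(b*b))))
Apply DISTRIBUTE at R (target: (0*((2*1)+(b*b)))): (x+(0*((2*1)+(b*b)))) -> (x+((0*(2*1))+(0*(b*b))))
Apply SIMPLIFY at RL (target: (0*(2*1))): (x+((0*(2*1))+(0*(b*b)))) -> (x+(0+(0*(b*b))))
Apply SIMPLIFY at R (target: (0+(0*(b*b)))): (x+(0+(0*(b*b)))) -> (x+(0*(b*b)))
Apply SIMPLIFY at R (target: (0*(b*b))): (x+(0*(b*b))) -> (x+0)

Answer: (x+0)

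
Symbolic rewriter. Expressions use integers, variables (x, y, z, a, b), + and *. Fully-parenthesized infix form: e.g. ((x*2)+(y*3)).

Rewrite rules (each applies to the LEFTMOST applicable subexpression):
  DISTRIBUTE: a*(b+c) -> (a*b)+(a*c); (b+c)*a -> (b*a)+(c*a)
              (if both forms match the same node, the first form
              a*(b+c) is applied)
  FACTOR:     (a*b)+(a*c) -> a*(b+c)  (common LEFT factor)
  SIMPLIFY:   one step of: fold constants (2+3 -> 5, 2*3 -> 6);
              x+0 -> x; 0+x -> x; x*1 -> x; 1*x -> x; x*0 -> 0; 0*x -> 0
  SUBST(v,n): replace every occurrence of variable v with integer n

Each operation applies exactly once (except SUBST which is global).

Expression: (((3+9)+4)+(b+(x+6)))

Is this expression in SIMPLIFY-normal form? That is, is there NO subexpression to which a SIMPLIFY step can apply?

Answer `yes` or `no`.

Answer: no

Derivation:
Expression: (((3+9)+4)+(b+(x+6)))
Scanning for simplifiable subexpressions (pre-order)...
  at root: (((3+9)+4)+(b+(x+6))) (not simplifiable)
  at L: ((3+9)+4) (not simplifiable)
  at LL: (3+9) (SIMPLIFIABLE)
  at R: (b+(x+6)) (not simplifiable)
  at RR: (x+6) (not simplifiable)
Found simplifiable subexpr at path LL: (3+9)
One SIMPLIFY step would give: ((12+4)+(b+(x+6)))
-> NOT in normal form.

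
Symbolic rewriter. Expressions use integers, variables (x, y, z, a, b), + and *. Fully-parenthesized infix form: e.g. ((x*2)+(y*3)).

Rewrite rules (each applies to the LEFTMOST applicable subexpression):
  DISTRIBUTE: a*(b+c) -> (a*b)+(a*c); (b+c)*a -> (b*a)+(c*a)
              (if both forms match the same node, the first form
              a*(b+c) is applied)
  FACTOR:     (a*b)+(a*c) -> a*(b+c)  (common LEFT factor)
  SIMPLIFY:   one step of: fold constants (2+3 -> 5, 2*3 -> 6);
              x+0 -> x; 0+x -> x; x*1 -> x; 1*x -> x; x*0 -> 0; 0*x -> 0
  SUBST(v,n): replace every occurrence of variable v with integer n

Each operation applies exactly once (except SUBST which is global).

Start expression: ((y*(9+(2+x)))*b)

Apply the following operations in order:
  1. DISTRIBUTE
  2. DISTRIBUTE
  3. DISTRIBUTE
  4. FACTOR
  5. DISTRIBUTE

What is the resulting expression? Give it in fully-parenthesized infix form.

Answer: (((y*9)*b)+(((y*2)+(y*x))*b))

Derivation:
Start: ((y*(9+(2+x)))*b)
Apply DISTRIBUTE at L (target: (y*(9+(2+x)))): ((y*(9+(2+x)))*b) -> (((y*9)+(y*(2+x)))*b)
Apply DISTRIBUTE at root (target: (((y*9)+(y*(2+x)))*b)): (((y*9)+(y*(2+x)))*b) -> (((y*9)*b)+((y*(2+x))*b))
Apply DISTRIBUTE at RL (target: (y*(2+x))): (((y*9)*b)+((y*(2+x))*b)) -> (((y*9)*b)+(((y*2)+(y*x))*b))
Apply FACTOR at RL (target: ((y*2)+(y*x))): (((y*9)*b)+(((y*2)+(y*x))*b)) -> (((y*9)*b)+((y*(2+x))*b))
Apply DISTRIBUTE at RL (target: (y*(2+x))): (((y*9)*b)+((y*(2+x))*b)) -> (((y*9)*b)+(((y*2)+(y*x))*b))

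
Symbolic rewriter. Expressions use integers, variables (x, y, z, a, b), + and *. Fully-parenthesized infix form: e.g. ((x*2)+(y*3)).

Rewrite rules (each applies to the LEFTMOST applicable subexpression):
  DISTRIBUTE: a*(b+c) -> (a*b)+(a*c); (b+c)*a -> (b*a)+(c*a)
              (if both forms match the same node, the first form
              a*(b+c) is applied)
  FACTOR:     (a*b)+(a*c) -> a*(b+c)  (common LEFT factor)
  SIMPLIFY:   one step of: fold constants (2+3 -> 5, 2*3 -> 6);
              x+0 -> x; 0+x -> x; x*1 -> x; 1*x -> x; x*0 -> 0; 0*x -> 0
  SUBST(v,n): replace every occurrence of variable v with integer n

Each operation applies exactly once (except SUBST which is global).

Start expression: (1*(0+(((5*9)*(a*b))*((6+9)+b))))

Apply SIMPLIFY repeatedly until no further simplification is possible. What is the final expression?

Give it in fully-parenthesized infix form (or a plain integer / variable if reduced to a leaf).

Answer: ((45*(a*b))*(15+b))

Derivation:
Start: (1*(0+(((5*9)*(a*b))*((6+9)+b))))
Step 1: at root: (1*(0+(((5*9)*(a*b))*((6+9)+b)))) -> (0+(((5*9)*(a*b))*((6+9)+b))); overall: (1*(0+(((5*9)*(a*b))*((6+9)+b)))) -> (0+(((5*9)*(a*b))*((6+9)+b)))
Step 2: at root: (0+(((5*9)*(a*b))*((6+9)+b))) -> (((5*9)*(a*b))*((6+9)+b)); overall: (0+(((5*9)*(a*b))*((6+9)+b))) -> (((5*9)*(a*b))*((6+9)+b))
Step 3: at LL: (5*9) -> 45; overall: (((5*9)*(a*b))*((6+9)+b)) -> ((45*(a*b))*((6+9)+b))
Step 4: at RL: (6+9) -> 15; overall: ((45*(a*b))*((6+9)+b)) -> ((45*(a*b))*(15+b))
Fixed point: ((45*(a*b))*(15+b))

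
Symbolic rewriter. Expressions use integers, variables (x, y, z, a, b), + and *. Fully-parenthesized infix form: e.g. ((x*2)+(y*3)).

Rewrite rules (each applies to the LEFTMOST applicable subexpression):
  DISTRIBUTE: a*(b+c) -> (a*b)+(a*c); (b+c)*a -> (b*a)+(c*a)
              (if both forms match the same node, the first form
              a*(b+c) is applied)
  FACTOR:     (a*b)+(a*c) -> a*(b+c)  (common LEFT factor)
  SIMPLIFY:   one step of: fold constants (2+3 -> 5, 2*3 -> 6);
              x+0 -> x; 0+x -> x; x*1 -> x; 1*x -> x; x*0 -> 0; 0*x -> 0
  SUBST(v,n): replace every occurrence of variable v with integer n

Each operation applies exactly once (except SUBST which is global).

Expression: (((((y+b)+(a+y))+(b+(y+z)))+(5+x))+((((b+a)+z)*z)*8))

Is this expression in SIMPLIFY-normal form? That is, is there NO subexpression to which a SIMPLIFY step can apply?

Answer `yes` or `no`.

Expression: (((((y+b)+(a+y))+(b+(y+z)))+(5+x))+((((b+a)+z)*z)*8))
Scanning for simplifiable subexpressions (pre-order)...
  at root: (((((y+b)+(a+y))+(b+(y+z)))+(5+x))+((((b+a)+z)*z)*8)) (not simplifiable)
  at L: ((((y+b)+(a+y))+(b+(y+z)))+(5+x)) (not simplifiable)
  at LL: (((y+b)+(a+y))+(b+(y+z))) (not simplifiable)
  at LLL: ((y+b)+(a+y)) (not simplifiable)
  at LLLL: (y+b) (not simplifiable)
  at LLLR: (a+y) (not simplifiable)
  at LLR: (b+(y+z)) (not simplifiable)
  at LLRR: (y+z) (not simplifiable)
  at LR: (5+x) (not simplifiable)
  at R: ((((b+a)+z)*z)*8) (not simplifiable)
  at RL: (((b+a)+z)*z) (not simplifiable)
  at RLL: ((b+a)+z) (not simplifiable)
  at RLLL: (b+a) (not simplifiable)
Result: no simplifiable subexpression found -> normal form.

Answer: yes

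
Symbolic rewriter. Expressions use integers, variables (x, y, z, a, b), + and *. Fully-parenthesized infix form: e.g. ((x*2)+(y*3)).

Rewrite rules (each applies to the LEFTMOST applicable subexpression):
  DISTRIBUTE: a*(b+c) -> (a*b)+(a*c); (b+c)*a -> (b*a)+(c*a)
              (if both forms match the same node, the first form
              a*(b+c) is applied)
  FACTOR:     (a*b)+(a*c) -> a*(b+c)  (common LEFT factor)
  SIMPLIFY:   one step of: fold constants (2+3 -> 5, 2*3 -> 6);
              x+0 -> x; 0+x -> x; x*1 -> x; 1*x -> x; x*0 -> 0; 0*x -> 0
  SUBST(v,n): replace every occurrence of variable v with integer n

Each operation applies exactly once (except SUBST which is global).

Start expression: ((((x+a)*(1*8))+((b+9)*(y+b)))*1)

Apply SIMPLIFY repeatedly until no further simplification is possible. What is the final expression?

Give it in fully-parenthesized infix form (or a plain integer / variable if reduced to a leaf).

Answer: (((x+a)*8)+((b+9)*(y+b)))

Derivation:
Start: ((((x+a)*(1*8))+((b+9)*(y+b)))*1)
Step 1: at root: ((((x+a)*(1*8))+((b+9)*(y+b)))*1) -> (((x+a)*(1*8))+((b+9)*(y+b))); overall: ((((x+a)*(1*8))+((b+9)*(y+b)))*1) -> (((x+a)*(1*8))+((b+9)*(y+b)))
Step 2: at LR: (1*8) -> 8; overall: (((x+a)*(1*8))+((b+9)*(y+b))) -> (((x+a)*8)+((b+9)*(y+b)))
Fixed point: (((x+a)*8)+((b+9)*(y+b)))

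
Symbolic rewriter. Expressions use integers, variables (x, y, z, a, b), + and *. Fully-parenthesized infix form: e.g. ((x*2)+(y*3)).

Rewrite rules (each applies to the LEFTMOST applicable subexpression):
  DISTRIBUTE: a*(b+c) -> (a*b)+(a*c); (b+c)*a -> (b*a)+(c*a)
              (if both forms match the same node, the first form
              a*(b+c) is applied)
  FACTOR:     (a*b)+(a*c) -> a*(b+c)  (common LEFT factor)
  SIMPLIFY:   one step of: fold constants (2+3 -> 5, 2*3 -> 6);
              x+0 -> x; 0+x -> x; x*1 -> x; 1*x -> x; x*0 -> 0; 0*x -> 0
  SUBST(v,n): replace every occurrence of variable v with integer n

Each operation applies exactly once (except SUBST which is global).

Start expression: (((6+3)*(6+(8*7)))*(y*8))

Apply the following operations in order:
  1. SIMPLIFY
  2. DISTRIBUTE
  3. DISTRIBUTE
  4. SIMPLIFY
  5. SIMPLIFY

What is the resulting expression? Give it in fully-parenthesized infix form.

Start: (((6+3)*(6+(8*7)))*(y*8))
Apply SIMPLIFY at LL (target: (6+3)): (((6+3)*(6+(8*7)))*(y*8)) -> ((9*(6+(8*7)))*(y*8))
Apply DISTRIBUTE at L (target: (9*(6+(8*7)))): ((9*(6+(8*7)))*(y*8)) -> (((9*6)+(9*(8*7)))*(y*8))
Apply DISTRIBUTE at root (target: (((9*6)+(9*(8*7)))*(y*8))): (((9*6)+(9*(8*7)))*(y*8)) -> (((9*6)*(y*8))+((9*(8*7))*(y*8)))
Apply SIMPLIFY at LL (target: (9*6)): (((9*6)*(y*8))+((9*(8*7))*(y*8))) -> ((54*(y*8))+((9*(8*7))*(y*8)))
Apply SIMPLIFY at RLR (target: (8*7)): ((54*(y*8))+((9*(8*7))*(y*8))) -> ((54*(y*8))+((9*56)*(y*8)))

Answer: ((54*(y*8))+((9*56)*(y*8)))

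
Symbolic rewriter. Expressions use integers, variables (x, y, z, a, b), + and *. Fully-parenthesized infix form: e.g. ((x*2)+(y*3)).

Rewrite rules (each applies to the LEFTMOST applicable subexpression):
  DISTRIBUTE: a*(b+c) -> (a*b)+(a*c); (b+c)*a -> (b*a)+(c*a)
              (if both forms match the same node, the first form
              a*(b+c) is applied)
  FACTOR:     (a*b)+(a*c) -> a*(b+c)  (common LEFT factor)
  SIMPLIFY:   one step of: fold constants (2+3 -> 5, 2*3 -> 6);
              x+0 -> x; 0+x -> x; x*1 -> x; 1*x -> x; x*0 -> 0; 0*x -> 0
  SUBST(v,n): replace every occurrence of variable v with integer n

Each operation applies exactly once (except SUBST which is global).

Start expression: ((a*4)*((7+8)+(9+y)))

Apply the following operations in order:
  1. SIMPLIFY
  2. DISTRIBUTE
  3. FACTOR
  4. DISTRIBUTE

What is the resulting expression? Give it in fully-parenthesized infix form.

Start: ((a*4)*((7+8)+(9+y)))
Apply SIMPLIFY at RL (target: (7+8)): ((a*4)*((7+8)+(9+y))) -> ((a*4)*(15+(9+y)))
Apply DISTRIBUTE at root (target: ((a*4)*(15+(9+y)))): ((a*4)*(15+(9+y))) -> (((a*4)*15)+((a*4)*(9+y)))
Apply FACTOR at root (target: (((a*4)*15)+((a*4)*(9+y)))): (((a*4)*15)+((a*4)*(9+y))) -> ((a*4)*(15+(9+y)))
Apply DISTRIBUTE at root (target: ((a*4)*(15+(9+y)))): ((a*4)*(15+(9+y))) -> (((a*4)*15)+((a*4)*(9+y)))

Answer: (((a*4)*15)+((a*4)*(9+y)))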